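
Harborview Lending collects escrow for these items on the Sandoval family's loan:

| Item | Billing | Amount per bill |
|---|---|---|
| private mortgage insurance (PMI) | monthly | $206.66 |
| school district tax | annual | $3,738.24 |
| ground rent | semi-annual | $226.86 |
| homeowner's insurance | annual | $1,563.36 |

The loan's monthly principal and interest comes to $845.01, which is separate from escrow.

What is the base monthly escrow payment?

Private mortgage insurance (PMI) = $206.66 × 12 = $2,479.92/yr
School district tax = $3,738.24/yr
Ground rent = $226.86 × 2 = $453.72/yr
Homeowner's insurance = $1,563.36/yr
Annual escrow total = $8,235.24
Monthly = $8,235.24 / 12 = $686.27

$686.27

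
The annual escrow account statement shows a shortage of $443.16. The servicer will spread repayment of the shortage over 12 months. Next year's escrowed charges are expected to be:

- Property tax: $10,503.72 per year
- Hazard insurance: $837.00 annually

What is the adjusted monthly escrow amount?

$981.99

Property tax — $10,503.72 per year
Hazard insurance — $837.00 per year
Yearly total = $10,503.72 + $837.00 = $11,340.72
Monthly escrow = $11,340.72 / 12 = $945.06
Shortage per month = $443.16 ÷ 12 = $36.93
Adjusted monthly = $945.06 + $36.93 = $981.99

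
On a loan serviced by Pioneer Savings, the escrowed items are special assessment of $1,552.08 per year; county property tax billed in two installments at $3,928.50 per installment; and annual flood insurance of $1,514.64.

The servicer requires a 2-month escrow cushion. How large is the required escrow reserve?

Special assessment = $1,552.08 annually
County property tax = $3,928.50 × 2 = $7,857.00 annually
Flood insurance = $1,514.64 annually
Total annual escrow = $1,552.08 + $7,857.00 + $1,514.64 = $10,923.72
Base monthly escrow = $10,923.72 ÷ 12 = $910.31
Required cushion = 2 × $910.31 = $1,820.62

$1,820.62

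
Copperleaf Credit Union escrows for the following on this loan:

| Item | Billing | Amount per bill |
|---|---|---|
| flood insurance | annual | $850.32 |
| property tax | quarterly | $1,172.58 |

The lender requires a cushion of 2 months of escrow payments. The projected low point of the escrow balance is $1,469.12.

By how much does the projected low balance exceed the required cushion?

$545.68

Flood insurance = $850.32 per year
Property tax = $1,172.58 × 4 = $4,690.32 per year
Combined annual = $5,540.64
Monthly = $5,540.64 / 12 = $461.72
Cushion = 2 × $461.72 = $923.44
Excess over cushion: $1,469.12 − $923.44 = $545.68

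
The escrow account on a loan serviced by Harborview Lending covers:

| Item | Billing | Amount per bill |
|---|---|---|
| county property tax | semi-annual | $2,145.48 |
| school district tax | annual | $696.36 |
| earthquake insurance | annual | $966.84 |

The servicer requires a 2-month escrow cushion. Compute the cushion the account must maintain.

County property tax — $2,145.48 × 2 = $4,290.96 per year
School district tax — $696.36 per year
Earthquake insurance — $966.84 per year
Yearly total = $4,290.96 + $696.36 + $966.84 = $5,954.16
Monthly escrow = $5,954.16 / 12 = $496.18
Cushion = 2 × $496.18 = $992.36

$992.36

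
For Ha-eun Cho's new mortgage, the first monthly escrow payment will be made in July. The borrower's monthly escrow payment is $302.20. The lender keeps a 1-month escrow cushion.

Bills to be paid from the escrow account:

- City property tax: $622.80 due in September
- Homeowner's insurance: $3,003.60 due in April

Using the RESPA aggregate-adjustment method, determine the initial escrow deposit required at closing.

$906.60

Cushion = 1 × $302.20 = $302.20
Trial balance (start $0, +$302.20 each month, − disbursements):
  Jul: +$302.20 → $302.20
  Aug: +$302.20 → $604.40
  Sep: +$302.20 − $622.80 → $283.80
  Oct: +$302.20 → $586.00
  Nov: +$302.20 → $888.20
  Dec: +$302.20 → $1,190.40
  Jan: +$302.20 → $1,492.60
  Feb: +$302.20 → $1,794.80
  Mar: +$302.20 → $2,097.00
  Apr: +$302.20 − $3,003.60 → -$604.40
  May: +$302.20 → -$302.20
  Jun: +$302.20 → $0.00
Lowest trial balance = -$604.40 (Apr)
Initial deposit = cushion − low point = $302.20 − (-$604.40) = $906.60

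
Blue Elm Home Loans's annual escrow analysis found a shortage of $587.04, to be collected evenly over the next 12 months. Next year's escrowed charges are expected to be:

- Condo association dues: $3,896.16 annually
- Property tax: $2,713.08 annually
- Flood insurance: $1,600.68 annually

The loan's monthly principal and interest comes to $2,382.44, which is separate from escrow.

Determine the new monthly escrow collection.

Condo association dues = $3,896.16/yr
Property tax = $2,713.08/yr
Flood insurance = $1,600.68/yr
Total annual escrow = $8,209.92
Per month = $8,209.92 / 12 = $684.16
Monthly shortage recovery: $587.04 / 12 = $48.92
Adjusted monthly = $684.16 + $48.92 = $733.08

$733.08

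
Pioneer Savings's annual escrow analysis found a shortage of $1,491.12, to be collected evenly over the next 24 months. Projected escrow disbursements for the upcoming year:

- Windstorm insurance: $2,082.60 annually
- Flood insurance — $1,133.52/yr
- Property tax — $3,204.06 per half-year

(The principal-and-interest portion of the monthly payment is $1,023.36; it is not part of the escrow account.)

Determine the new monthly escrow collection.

Windstorm insurance: $2,082.60/yr
Flood insurance: $1,133.52/yr
Property tax: $3,204.06 × 2 = $6,408.12/yr
Total per year = $2,082.60 + $1,133.52 + $6,408.12 = $9,624.24
Base monthly escrow = $9,624.24 ÷ 12 = $802.02
Shortage per month = $1,491.12 ÷ 24 = $62.13
Adjusted monthly = $802.02 + $62.13 = $864.15

$864.15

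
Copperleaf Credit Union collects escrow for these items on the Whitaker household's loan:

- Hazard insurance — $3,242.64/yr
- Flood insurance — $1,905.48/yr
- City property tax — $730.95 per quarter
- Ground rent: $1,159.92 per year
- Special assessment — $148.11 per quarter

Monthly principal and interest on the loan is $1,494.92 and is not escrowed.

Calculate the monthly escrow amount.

Hazard insurance — $3,242.64 annually
Flood insurance — $1,905.48 annually
City property tax — $730.95 × 4 = $2,923.80 annually
Ground rent — $1,159.92 annually
Special assessment — $148.11 × 4 = $592.44 annually
Total per year = $9,824.28
Base monthly escrow = $9,824.28 ÷ 12 = $818.69

$818.69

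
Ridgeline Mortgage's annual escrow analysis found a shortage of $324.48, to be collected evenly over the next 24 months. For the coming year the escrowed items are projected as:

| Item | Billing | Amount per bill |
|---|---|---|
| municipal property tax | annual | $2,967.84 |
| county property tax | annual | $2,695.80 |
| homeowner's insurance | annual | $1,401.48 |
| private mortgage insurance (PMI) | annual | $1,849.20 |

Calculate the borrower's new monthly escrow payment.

Municipal property tax — $2,967.84 per year
County property tax — $2,695.80 per year
Homeowner's insurance — $1,401.48 per year
Private mortgage insurance (PMI) — $1,849.20 per year
Combined annual = $2,967.84 + $2,695.80 + $1,401.48 + $1,849.20 = $8,914.32
Monthly = $8,914.32 ÷ 12 = $742.86
Shortage per month = $324.48 ÷ 24 = $13.52
Adjusted monthly = $742.86 + $13.52 = $756.38

$756.38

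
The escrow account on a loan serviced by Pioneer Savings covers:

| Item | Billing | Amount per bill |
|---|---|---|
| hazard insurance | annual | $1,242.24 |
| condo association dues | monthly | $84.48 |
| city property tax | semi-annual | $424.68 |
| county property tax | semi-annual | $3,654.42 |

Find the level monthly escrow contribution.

Hazard insurance: $1,242.24 annually
Condo association dues: $84.48 × 12 = $1,013.76 annually
City property tax: $424.68 × 2 = $849.36 annually
County property tax: $3,654.42 × 2 = $7,308.84 annually
Annual escrow total = $1,242.24 + $1,013.76 + $849.36 + $7,308.84 = $10,414.20
Monthly = $10,414.20 / 12 = $867.85

$867.85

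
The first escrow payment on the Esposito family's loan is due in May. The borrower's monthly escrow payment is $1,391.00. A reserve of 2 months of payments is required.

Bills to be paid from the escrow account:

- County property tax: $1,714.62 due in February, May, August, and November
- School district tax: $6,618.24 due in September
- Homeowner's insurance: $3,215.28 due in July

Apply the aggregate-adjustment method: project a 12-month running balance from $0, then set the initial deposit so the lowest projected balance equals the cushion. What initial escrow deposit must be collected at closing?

Cushion = 2 × $1,391.00 = $2,782.00
Trial balance (start $0, +$1,391.00 each month, − disbursements):
  May: +$1,391.00 − $1,714.62 → -$323.62
  Jun: +$1,391.00 → $1,067.38
  Jul: +$1,391.00 − $3,215.28 → -$756.90
  Aug: +$1,391.00 − $1,714.62 → -$1,080.52
  Sep: +$1,391.00 − $6,618.24 → -$6,307.76
  Oct: +$1,391.00 → -$4,916.76
  Nov: +$1,391.00 − $1,714.62 → -$5,240.38
  Dec: +$1,391.00 → -$3,849.38
  Jan: +$1,391.00 → -$2,458.38
  Feb: +$1,391.00 − $1,714.62 → -$2,782.00
  Mar: +$1,391.00 → -$1,391.00
  Apr: +$1,391.00 → $0.00
Lowest trial balance = -$6,307.76 (Sep)
Initial deposit = cushion − low point = $2,782.00 − (-$6,307.76) = $9,089.76

$9,089.76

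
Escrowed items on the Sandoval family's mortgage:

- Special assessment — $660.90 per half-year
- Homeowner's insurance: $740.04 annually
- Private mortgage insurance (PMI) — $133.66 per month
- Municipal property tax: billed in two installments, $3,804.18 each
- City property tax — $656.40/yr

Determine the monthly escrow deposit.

Special assessment: $660.90 × 2 = $1,321.80/yr
Homeowner's insurance: $740.04/yr
Private mortgage insurance (PMI): $133.66 × 12 = $1,603.92/yr
Municipal property tax: $3,804.18 × 2 = $7,608.36/yr
City property tax: $656.40/yr
Total annual escrow = $11,930.52
Monthly = $11,930.52 / 12 = $994.21

$994.21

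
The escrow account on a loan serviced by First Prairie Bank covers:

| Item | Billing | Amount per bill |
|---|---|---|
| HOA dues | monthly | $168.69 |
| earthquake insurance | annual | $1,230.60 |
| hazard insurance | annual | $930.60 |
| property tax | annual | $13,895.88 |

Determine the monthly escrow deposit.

HOA dues = $168.69 × 12 = $2,024.28 annually
Earthquake insurance = $1,230.60 annually
Hazard insurance = $930.60 annually
Property tax = $13,895.88 annually
Yearly total = $2,024.28 + $1,230.60 + $930.60 + $13,895.88 = $18,081.36
Base monthly escrow = $18,081.36 / 12 = $1,506.78

$1,506.78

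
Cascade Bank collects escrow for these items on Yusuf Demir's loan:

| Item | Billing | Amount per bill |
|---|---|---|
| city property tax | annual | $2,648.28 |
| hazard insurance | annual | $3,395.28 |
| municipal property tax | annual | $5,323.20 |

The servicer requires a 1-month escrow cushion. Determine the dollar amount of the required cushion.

$947.23

City property tax — $2,648.28 annually
Hazard insurance — $3,395.28 annually
Municipal property tax — $5,323.20 annually
Yearly total = $2,648.28 + $3,395.28 + $5,323.20 = $11,366.76
Monthly = $11,366.76 / 12 = $947.23
Required cushion = 1 × $947.23 = $947.23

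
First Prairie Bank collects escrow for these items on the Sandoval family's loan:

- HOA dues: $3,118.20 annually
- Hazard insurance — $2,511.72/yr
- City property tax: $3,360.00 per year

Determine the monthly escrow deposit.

HOA dues = $3,118.20/yr
Hazard insurance = $2,511.72/yr
City property tax = $3,360.00/yr
Total per year = $3,118.20 + $2,511.72 + $3,360.00 = $8,989.92
Monthly escrow = $8,989.92 ÷ 12 = $749.16

$749.16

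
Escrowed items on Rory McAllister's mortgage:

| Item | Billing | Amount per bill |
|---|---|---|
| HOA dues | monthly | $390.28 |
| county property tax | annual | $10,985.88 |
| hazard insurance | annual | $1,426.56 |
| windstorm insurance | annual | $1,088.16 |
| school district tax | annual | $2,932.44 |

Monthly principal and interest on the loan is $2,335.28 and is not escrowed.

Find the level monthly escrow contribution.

HOA dues: $390.28 × 12 = $4,683.36 per year
County property tax: $10,985.88 per year
Hazard insurance: $1,426.56 per year
Windstorm insurance: $1,088.16 per year
School district tax: $2,932.44 per year
Total per year = $21,116.40
Monthly escrow = $21,116.40 / 12 = $1,759.70

$1,759.70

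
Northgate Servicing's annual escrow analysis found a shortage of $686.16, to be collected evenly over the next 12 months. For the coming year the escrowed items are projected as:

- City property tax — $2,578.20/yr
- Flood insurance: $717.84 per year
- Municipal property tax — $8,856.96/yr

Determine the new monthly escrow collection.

$1,069.93

City property tax = $2,578.20
Flood insurance = $717.84
Municipal property tax = $8,856.96
Combined annual = $12,153.00
Monthly = $12,153.00 ÷ 12 = $1,012.75
Monthly shortage recovery: $686.16 ÷ 12 = $57.18
New monthly escrow = $1,012.75 + $57.18 = $1,069.93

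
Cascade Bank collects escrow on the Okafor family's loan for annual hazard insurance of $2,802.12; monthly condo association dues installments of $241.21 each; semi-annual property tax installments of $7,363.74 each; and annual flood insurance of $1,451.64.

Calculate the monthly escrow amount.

$1,822.98

Hazard insurance = $2,802.12
Condo association dues = $241.21 × 12 = $2,894.52
Property tax = $7,363.74 × 2 = $14,727.48
Flood insurance = $1,451.64
Total annual escrow = $2,802.12 + $2,894.52 + $14,727.48 + $1,451.64 = $21,875.76
Monthly = $21,875.76 / 12 = $1,822.98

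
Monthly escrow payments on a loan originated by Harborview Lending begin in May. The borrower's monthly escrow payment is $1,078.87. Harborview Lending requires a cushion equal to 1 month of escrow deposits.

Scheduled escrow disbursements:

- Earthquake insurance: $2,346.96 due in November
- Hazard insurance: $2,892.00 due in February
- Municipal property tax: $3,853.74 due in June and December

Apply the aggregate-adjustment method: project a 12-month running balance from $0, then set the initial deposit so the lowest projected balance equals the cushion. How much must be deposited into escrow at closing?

Cushion = 1 × $1,078.87 = $1,078.87
Trial balance (start $0, +$1,078.87 each month, − disbursements):
  May: +$1,078.87 → $1,078.87
  Jun: +$1,078.87 − $3,853.74 → -$1,696.00
  Jul: +$1,078.87 → -$617.13
  Aug: +$1,078.87 → $461.74
  Sep: +$1,078.87 → $1,540.61
  Oct: +$1,078.87 → $2,619.48
  Nov: +$1,078.87 − $2,346.96 → $1,351.39
  Dec: +$1,078.87 − $3,853.74 → -$1,423.48
  Jan: +$1,078.87 → -$344.61
  Feb: +$1,078.87 − $2,892.00 → -$2,157.74
  Mar: +$1,078.87 → -$1,078.87
  Apr: +$1,078.87 → $0.00
Lowest trial balance = -$2,157.74 (Feb)
Initial deposit = cushion − low point = $1,078.87 − (-$2,157.74) = $3,236.61

$3,236.61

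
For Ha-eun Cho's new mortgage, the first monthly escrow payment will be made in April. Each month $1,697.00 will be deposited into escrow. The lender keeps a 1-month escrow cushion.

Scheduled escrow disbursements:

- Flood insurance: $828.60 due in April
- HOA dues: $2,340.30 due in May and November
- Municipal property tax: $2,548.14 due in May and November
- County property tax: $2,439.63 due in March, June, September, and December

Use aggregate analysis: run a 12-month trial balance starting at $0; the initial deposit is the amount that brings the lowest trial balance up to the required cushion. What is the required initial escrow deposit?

$4,762.67

Cushion = 1 × $1,697.00 = $1,697.00
Trial balance (start $0, +$1,697.00 each month, − disbursements):
  Apr: +$1,697.00 − $828.60 → $868.40
  May: +$1,697.00 − $4,888.44 → -$2,323.04
  Jun: +$1,697.00 − $2,439.63 → -$3,065.67
  Jul: +$1,697.00 → -$1,368.67
  Aug: +$1,697.00 → $328.33
  Sep: +$1,697.00 − $2,439.63 → -$414.30
  Oct: +$1,697.00 → $1,282.70
  Nov: +$1,697.00 − $4,888.44 → -$1,908.74
  Dec: +$1,697.00 − $2,439.63 → -$2,651.37
  Jan: +$1,697.00 → -$954.37
  Feb: +$1,697.00 → $742.63
  Mar: +$1,697.00 − $2,439.63 → $0.00
Lowest trial balance = -$3,065.67 (Jun)
Initial deposit = cushion − low point = $1,697.00 − (-$3,065.67) = $4,762.67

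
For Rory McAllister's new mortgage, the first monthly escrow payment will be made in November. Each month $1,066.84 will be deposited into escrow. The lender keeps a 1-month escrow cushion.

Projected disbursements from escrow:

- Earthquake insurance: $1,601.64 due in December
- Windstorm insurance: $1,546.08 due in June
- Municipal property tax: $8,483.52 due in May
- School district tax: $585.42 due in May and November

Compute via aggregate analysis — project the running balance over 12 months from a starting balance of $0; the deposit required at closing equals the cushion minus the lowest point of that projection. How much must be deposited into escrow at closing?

Cushion = 1 × $1,066.84 = $1,066.84
Trial balance (start $0, +$1,066.84 each month, − disbursements):
  Nov: +$1,066.84 − $585.42 → $481.42
  Dec: +$1,066.84 − $1,601.64 → -$53.38
  Jan: +$1,066.84 → $1,013.46
  Feb: +$1,066.84 → $2,080.30
  Mar: +$1,066.84 → $3,147.14
  Apr: +$1,066.84 → $4,213.98
  May: +$1,066.84 − $9,068.94 → -$3,788.12
  Jun: +$1,066.84 − $1,546.08 → -$4,267.36
  Jul: +$1,066.84 → -$3,200.52
  Aug: +$1,066.84 → -$2,133.68
  Sep: +$1,066.84 → -$1,066.84
  Oct: +$1,066.84 → $0.00
Lowest trial balance = -$4,267.36 (Jun)
Initial deposit = cushion − low point = $1,066.84 − (-$4,267.36) = $5,334.20

$5,334.20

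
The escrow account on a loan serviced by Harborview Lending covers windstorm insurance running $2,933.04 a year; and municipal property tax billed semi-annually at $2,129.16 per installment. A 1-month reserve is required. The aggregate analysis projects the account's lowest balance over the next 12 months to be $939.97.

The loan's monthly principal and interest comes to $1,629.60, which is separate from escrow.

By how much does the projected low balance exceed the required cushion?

Windstorm insurance = $2,933.04
Municipal property tax = $2,129.16 × 2 = $4,258.32
Total annual escrow = $2,933.04 + $4,258.32 = $7,191.36
Base monthly escrow = $7,191.36 ÷ 12 = $599.28
Cushion = 1 × $599.28 = $599.28
Excess over cushion: $939.97 − $599.28 = $340.69

$340.69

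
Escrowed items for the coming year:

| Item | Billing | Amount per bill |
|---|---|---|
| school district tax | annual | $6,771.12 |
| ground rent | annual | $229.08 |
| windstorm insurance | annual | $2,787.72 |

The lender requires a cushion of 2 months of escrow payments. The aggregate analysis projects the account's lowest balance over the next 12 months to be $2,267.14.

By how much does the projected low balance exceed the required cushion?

$635.82

School district tax: $6,771.12 annually
Ground rent: $229.08 annually
Windstorm insurance: $2,787.72 annually
Combined annual = $6,771.12 + $229.08 + $2,787.72 = $9,787.92
Per month = $9,787.92 / 12 = $815.66
Cushion = 2 × $815.66 = $1,631.32
Surplus = $2,267.14 − $1,631.32 = $635.82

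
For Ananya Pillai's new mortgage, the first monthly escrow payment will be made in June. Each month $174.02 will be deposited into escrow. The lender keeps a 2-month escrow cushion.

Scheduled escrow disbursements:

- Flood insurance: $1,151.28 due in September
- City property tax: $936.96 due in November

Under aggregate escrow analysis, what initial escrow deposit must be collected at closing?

Cushion = 2 × $174.02 = $348.04
Trial balance (start $0, +$174.02 each month, − disbursements):
  Jun: +$174.02 → $174.02
  Jul: +$174.02 → $348.04
  Aug: +$174.02 → $522.06
  Sep: +$174.02 − $1,151.28 → -$455.20
  Oct: +$174.02 → -$281.18
  Nov: +$174.02 − $936.96 → -$1,044.12
  Dec: +$174.02 → -$870.10
  Jan: +$174.02 → -$696.08
  Feb: +$174.02 → -$522.06
  Mar: +$174.02 → -$348.04
  Apr: +$174.02 → -$174.02
  May: +$174.02 → $0.00
Lowest trial balance = -$1,044.12 (Nov)
Initial deposit = cushion − low point = $348.04 − (-$1,044.12) = $1,392.16

$1,392.16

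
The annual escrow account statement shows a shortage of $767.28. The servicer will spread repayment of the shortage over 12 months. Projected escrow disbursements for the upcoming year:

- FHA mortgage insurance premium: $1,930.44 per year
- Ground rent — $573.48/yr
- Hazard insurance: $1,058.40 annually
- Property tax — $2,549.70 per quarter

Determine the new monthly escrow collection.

$1,210.70

FHA mortgage insurance premium — $1,930.44 per year
Ground rent — $573.48 per year
Hazard insurance — $1,058.40 per year
Property tax — $2,549.70 × 4 = $10,198.80 per year
Annual escrow total = $13,761.12
Monthly = $13,761.12 / 12 = $1,146.76
Monthly shortage recovery: $767.28 / 12 = $63.94
New monthly escrow = $1,146.76 + $63.94 = $1,210.70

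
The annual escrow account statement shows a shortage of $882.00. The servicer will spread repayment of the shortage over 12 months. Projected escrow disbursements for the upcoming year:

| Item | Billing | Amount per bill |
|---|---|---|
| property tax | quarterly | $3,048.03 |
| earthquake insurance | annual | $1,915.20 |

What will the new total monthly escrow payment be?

Property tax = $3,048.03 × 4 = $12,192.12
Earthquake insurance = $1,915.20
Total per year = $12,192.12 + $1,915.20 = $14,107.32
Monthly = $14,107.32 / 12 = $1,175.61
Monthly shortage recovery: $882.00 ÷ 12 = $73.50
Adjusted monthly = $1,175.61 + $73.50 = $1,249.11

$1,249.11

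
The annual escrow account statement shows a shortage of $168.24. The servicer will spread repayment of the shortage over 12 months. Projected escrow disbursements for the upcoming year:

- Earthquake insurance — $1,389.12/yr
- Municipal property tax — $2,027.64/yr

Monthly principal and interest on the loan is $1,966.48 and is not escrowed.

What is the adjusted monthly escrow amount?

$298.75

Earthquake insurance — $1,389.12
Municipal property tax — $2,027.64
Combined annual = $1,389.12 + $2,027.64 = $3,416.76
Per month = $3,416.76 ÷ 12 = $284.73
Monthly shortage recovery: $168.24 ÷ 12 = $14.02
New monthly escrow = $284.73 + $14.02 = $298.75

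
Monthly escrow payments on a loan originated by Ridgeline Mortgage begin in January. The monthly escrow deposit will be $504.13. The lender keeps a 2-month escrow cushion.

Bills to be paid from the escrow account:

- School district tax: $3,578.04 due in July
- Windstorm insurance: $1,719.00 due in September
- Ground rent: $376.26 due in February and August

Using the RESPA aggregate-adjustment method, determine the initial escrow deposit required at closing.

Cushion = 2 × $504.13 = $1,008.26
Trial balance (start $0, +$504.13 each month, − disbursements):
  Jan: +$504.13 → $504.13
  Feb: +$504.13 − $376.26 → $632.00
  Mar: +$504.13 → $1,136.13
  Apr: +$504.13 → $1,640.26
  May: +$504.13 → $2,144.39
  Jun: +$504.13 → $2,648.52
  Jul: +$504.13 − $3,578.04 → -$425.39
  Aug: +$504.13 − $376.26 → -$297.52
  Sep: +$504.13 − $1,719.00 → -$1,512.39
  Oct: +$504.13 → -$1,008.26
  Nov: +$504.13 → -$504.13
  Dec: +$504.13 → $0.00
Lowest trial balance = -$1,512.39 (Sep)
Initial deposit = cushion − low point = $1,008.26 − (-$1,512.39) = $2,520.65

$2,520.65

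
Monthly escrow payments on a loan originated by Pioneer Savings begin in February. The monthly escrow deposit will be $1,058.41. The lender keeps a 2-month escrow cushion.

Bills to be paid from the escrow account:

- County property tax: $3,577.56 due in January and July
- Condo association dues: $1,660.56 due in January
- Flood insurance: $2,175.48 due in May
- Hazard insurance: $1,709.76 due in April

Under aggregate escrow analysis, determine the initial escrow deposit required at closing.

Cushion = 2 × $1,058.41 = $2,116.82
Trial balance (start $0, +$1,058.41 each month, − disbursements):
  Feb: +$1,058.41 → $1,058.41
  Mar: +$1,058.41 → $2,116.82
  Apr: +$1,058.41 − $1,709.76 → $1,465.47
  May: +$1,058.41 − $2,175.48 → $348.40
  Jun: +$1,058.41 → $1,406.81
  Jul: +$1,058.41 − $3,577.56 → -$1,112.34
  Aug: +$1,058.41 → -$53.93
  Sep: +$1,058.41 → $1,004.48
  Oct: +$1,058.41 → $2,062.89
  Nov: +$1,058.41 → $3,121.30
  Dec: +$1,058.41 → $4,179.71
  Jan: +$1,058.41 − $5,238.12 → $0.00
Lowest trial balance = -$1,112.34 (Jul)
Initial deposit = cushion − low point = $2,116.82 − (-$1,112.34) = $3,229.16

$3,229.16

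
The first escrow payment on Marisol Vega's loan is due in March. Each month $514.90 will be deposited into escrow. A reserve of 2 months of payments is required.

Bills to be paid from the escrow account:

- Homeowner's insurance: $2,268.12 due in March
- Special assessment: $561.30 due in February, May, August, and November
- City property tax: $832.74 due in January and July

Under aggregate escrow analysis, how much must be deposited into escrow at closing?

$2,783.02

Cushion = 2 × $514.90 = $1,029.80
Trial balance (start $0, +$514.90 each month, − disbursements):
  Mar: +$514.90 − $2,268.12 → -$1,753.22
  Apr: +$514.90 → -$1,238.32
  May: +$514.90 − $561.30 → -$1,284.72
  Jun: +$514.90 → -$769.82
  Jul: +$514.90 − $832.74 → -$1,087.66
  Aug: +$514.90 − $561.30 → -$1,134.06
  Sep: +$514.90 → -$619.16
  Oct: +$514.90 → -$104.26
  Nov: +$514.90 − $561.30 → -$150.66
  Dec: +$514.90 → $364.24
  Jan: +$514.90 − $832.74 → $46.40
  Feb: +$514.90 − $561.30 → $0.00
Lowest trial balance = -$1,753.22 (Mar)
Initial deposit = cushion − low point = $1,029.80 − (-$1,753.22) = $2,783.02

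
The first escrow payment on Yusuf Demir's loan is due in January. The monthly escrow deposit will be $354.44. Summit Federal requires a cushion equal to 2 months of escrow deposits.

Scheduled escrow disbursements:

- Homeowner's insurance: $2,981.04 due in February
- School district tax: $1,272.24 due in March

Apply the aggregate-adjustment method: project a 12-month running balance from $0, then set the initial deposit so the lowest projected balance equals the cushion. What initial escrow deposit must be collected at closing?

$3,898.84

Cushion = 2 × $354.44 = $708.88
Trial balance (start $0, +$354.44 each month, − disbursements):
  Jan: +$354.44 → $354.44
  Feb: +$354.44 − $2,981.04 → -$2,272.16
  Mar: +$354.44 − $1,272.24 → -$3,189.96
  Apr: +$354.44 → -$2,835.52
  May: +$354.44 → -$2,481.08
  Jun: +$354.44 → -$2,126.64
  Jul: +$354.44 → -$1,772.20
  Aug: +$354.44 → -$1,417.76
  Sep: +$354.44 → -$1,063.32
  Oct: +$354.44 → -$708.88
  Nov: +$354.44 → -$354.44
  Dec: +$354.44 → $0.00
Lowest trial balance = -$3,189.96 (Mar)
Initial deposit = cushion − low point = $708.88 − (-$3,189.96) = $3,898.84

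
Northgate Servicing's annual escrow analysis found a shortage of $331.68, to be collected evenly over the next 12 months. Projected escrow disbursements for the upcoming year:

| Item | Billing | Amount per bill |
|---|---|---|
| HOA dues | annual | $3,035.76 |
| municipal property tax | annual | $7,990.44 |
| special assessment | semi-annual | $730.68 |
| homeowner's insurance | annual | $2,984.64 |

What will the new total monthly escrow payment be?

HOA dues: $3,035.76
Municipal property tax: $7,990.44
Special assessment: $730.68 × 2 = $1,461.36
Homeowner's insurance: $2,984.64
Yearly total = $15,472.20
Monthly = $15,472.20 / 12 = $1,289.35
Shortage per month = $331.68 / 12 = $27.64
New monthly escrow = $1,289.35 + $27.64 = $1,316.99

$1,316.99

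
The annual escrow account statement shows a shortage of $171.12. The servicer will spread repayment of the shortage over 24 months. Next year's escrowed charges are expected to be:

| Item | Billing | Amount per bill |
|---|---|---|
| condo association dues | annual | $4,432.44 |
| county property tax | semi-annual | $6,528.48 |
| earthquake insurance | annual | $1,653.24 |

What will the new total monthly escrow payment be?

Condo association dues: $4,432.44 per year
County property tax: $6,528.48 × 2 = $13,056.96 per year
Earthquake insurance: $1,653.24 per year
Total annual escrow = $4,432.44 + $13,056.96 + $1,653.24 = $19,142.64
Base monthly escrow = $19,142.64 ÷ 12 = $1,595.22
Shortage spread = $171.12 ÷ 24 = $7.13/mo
Adjusted monthly = $1,595.22 + $7.13 = $1,602.35

$1,602.35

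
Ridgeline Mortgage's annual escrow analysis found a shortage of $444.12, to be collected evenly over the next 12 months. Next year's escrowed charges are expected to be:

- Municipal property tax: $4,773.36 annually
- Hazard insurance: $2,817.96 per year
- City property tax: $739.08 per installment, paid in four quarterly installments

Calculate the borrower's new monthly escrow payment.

Municipal property tax = $4,773.36/yr
Hazard insurance = $2,817.96/yr
City property tax = $739.08 × 4 = $2,956.32/yr
Annual escrow total = $10,547.64
Monthly = $10,547.64 / 12 = $878.97
Shortage per month = $444.12 ÷ 12 = $37.01
New monthly escrow = $878.97 + $37.01 = $915.98

$915.98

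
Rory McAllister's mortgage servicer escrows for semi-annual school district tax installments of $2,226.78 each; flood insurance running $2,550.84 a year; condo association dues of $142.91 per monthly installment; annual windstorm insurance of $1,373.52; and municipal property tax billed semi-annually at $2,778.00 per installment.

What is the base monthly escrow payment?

$1,304.07

School district tax: $2,226.78 × 2 = $4,453.56 annually
Flood insurance: $2,550.84 annually
Condo association dues: $142.91 × 12 = $1,714.92 annually
Windstorm insurance: $1,373.52 annually
Municipal property tax: $2,778.00 × 2 = $5,556.00 annually
Total annual escrow = $4,453.56 + $2,550.84 + $1,714.92 + $1,373.52 + $5,556.00 = $15,648.84
Base monthly escrow = $15,648.84 / 12 = $1,304.07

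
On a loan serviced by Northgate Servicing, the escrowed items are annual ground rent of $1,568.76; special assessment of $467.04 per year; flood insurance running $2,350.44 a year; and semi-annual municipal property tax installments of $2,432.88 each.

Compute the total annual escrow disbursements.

$9,252.00

Ground rent — $1,568.76/yr
Special assessment — $467.04/yr
Flood insurance — $2,350.44/yr
Municipal property tax — $2,432.88 × 2 = $4,865.76/yr
Annual escrow total = $1,568.76 + $467.04 + $2,350.44 + $4,865.76 = $9,252.00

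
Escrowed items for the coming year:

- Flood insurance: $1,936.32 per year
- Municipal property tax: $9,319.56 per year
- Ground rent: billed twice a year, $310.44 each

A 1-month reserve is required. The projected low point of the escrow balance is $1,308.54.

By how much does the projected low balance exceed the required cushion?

Flood insurance — $1,936.32 per year
Municipal property tax — $9,319.56 per year
Ground rent — $310.44 × 2 = $620.88 per year
Total per year = $1,936.32 + $9,319.56 + $620.88 = $11,876.76
Monthly escrow = $11,876.76 / 12 = $989.73
Cushion = 1 × $989.73 = $989.73
Surplus = $1,308.54 − $989.73 = $318.81

$318.81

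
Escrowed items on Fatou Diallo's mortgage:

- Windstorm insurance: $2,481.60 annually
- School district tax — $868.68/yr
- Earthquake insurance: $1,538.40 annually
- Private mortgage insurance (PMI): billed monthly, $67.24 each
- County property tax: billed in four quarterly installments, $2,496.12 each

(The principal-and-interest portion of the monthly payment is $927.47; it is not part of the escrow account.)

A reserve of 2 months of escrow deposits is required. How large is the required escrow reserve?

$2,613.34

Windstorm insurance: $2,481.60 per year
School district tax: $868.68 per year
Earthquake insurance: $1,538.40 per year
Private mortgage insurance (PMI): $67.24 × 12 = $806.88 per year
County property tax: $2,496.12 × 4 = $9,984.48 per year
Combined annual = $2,481.60 + $868.68 + $1,538.40 + $806.88 + $9,984.48 = $15,680.04
Monthly = $15,680.04 / 12 = $1,306.67
Required cushion = 2 × $1,306.67 = $2,613.34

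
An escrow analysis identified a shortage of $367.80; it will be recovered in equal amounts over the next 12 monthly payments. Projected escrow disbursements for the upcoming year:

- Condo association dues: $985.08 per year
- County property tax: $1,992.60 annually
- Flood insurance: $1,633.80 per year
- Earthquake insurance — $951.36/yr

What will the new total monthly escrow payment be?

Condo association dues = $985.08 annually
County property tax = $1,992.60 annually
Flood insurance = $1,633.80 annually
Earthquake insurance = $951.36 annually
Total per year = $5,562.84
Base monthly escrow = $5,562.84 ÷ 12 = $463.57
Monthly shortage recovery: $367.80 ÷ 12 = $30.65
New monthly escrow = $463.57 + $30.65 = $494.22

$494.22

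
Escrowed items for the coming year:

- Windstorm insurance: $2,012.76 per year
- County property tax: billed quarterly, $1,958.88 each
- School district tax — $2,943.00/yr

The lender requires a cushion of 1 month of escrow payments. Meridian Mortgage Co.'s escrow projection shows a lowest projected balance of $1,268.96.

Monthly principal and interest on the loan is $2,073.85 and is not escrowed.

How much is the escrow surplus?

$203.02

Windstorm insurance = $2,012.76 annually
County property tax = $1,958.88 × 4 = $7,835.52 annually
School district tax = $2,943.00 annually
Annual escrow total = $2,012.76 + $7,835.52 + $2,943.00 = $12,791.28
Per month = $12,791.28 ÷ 12 = $1,065.94
Cushion = 1 × $1,065.94 = $1,065.94
Surplus = $1,268.96 − $1,065.94 = $203.02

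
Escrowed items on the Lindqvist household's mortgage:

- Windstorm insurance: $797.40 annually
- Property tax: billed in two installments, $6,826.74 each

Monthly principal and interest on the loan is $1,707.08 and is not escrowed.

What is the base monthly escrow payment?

$1,204.24

Windstorm insurance = $797.40
Property tax = $6,826.74 × 2 = $13,653.48
Total per year = $14,450.88
Per month = $14,450.88 ÷ 12 = $1,204.24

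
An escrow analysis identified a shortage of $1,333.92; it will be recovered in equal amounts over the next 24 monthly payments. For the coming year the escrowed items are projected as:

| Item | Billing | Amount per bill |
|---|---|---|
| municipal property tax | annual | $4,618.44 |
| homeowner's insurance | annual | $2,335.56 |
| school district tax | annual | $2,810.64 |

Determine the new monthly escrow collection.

$869.30

Municipal property tax = $4,618.44 annually
Homeowner's insurance = $2,335.56 annually
School district tax = $2,810.64 annually
Yearly total = $4,618.44 + $2,335.56 + $2,810.64 = $9,764.64
Monthly escrow = $9,764.64 ÷ 12 = $813.72
Shortage per month = $1,333.92 / 24 = $55.58
Adjusted monthly = $813.72 + $55.58 = $869.30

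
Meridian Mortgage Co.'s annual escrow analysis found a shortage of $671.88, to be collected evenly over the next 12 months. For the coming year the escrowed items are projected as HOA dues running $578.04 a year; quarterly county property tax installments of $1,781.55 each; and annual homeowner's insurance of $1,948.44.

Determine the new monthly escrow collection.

HOA dues: $578.04 annually
County property tax: $1,781.55 × 4 = $7,126.20 annually
Homeowner's insurance: $1,948.44 annually
Annual escrow total = $9,652.68
Base monthly escrow = $9,652.68 / 12 = $804.39
Monthly shortage recovery: $671.88 / 12 = $55.99
New monthly escrow = $804.39 + $55.99 = $860.38

$860.38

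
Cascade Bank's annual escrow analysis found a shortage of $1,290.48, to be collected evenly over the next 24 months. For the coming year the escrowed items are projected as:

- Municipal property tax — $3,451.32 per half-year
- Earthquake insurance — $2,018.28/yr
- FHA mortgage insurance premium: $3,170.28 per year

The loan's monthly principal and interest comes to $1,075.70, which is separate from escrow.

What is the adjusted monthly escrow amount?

Municipal property tax = $3,451.32 × 2 = $6,902.64/yr
Earthquake insurance = $2,018.28/yr
FHA mortgage insurance premium = $3,170.28/yr
Total annual escrow = $12,091.20
Monthly escrow = $12,091.20 ÷ 12 = $1,007.60
Monthly shortage recovery: $1,290.48 / 24 = $53.77
Adjusted monthly = $1,007.60 + $53.77 = $1,061.37

$1,061.37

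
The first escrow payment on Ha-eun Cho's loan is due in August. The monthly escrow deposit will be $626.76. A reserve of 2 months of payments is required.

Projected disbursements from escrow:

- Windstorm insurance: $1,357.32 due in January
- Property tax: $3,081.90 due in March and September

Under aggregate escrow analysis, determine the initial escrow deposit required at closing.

Cushion = 2 × $626.76 = $1,253.52
Trial balance (start $0, +$626.76 each month, − disbursements):
  Aug: +$626.76 → $626.76
  Sep: +$626.76 − $3,081.90 → -$1,828.38
  Oct: +$626.76 → -$1,201.62
  Nov: +$626.76 → -$574.86
  Dec: +$626.76 → $51.90
  Jan: +$626.76 − $1,357.32 → -$678.66
  Feb: +$626.76 → -$51.90
  Mar: +$626.76 − $3,081.90 → -$2,507.04
  Apr: +$626.76 → -$1,880.28
  May: +$626.76 → -$1,253.52
  Jun: +$626.76 → -$626.76
  Jul: +$626.76 → $0.00
Lowest trial balance = -$2,507.04 (Mar)
Initial deposit = cushion − low point = $1,253.52 − (-$2,507.04) = $3,760.56

$3,760.56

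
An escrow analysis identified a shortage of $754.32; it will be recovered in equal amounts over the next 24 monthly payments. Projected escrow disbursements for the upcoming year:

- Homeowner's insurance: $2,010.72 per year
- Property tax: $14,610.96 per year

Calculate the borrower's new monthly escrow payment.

$1,416.57

Homeowner's insurance = $2,010.72/yr
Property tax = $14,610.96/yr
Combined annual = $2,010.72 + $14,610.96 = $16,621.68
Monthly escrow = $16,621.68 / 12 = $1,385.14
Shortage spread = $754.32 / 24 = $31.43/mo
New monthly escrow = $1,385.14 + $31.43 = $1,416.57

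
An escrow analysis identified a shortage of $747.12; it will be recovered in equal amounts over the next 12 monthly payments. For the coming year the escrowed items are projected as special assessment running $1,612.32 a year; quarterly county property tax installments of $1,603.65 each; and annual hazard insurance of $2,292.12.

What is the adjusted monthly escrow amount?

$922.18

Special assessment: $1,612.32 annually
County property tax: $1,603.65 × 4 = $6,414.60 annually
Hazard insurance: $2,292.12 annually
Total annual escrow = $10,319.04
Monthly escrow = $10,319.04 ÷ 12 = $859.92
Shortage per month = $747.12 / 12 = $62.26
New monthly escrow = $859.92 + $62.26 = $922.18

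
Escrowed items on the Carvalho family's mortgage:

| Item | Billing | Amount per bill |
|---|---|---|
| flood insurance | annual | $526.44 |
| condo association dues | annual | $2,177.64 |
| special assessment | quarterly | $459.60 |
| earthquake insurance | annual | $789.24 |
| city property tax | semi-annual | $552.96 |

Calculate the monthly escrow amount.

$536.47

Flood insurance: $526.44/yr
Condo association dues: $2,177.64/yr
Special assessment: $459.60 × 4 = $1,838.40/yr
Earthquake insurance: $789.24/yr
City property tax: $552.96 × 2 = $1,105.92/yr
Annual escrow total = $526.44 + $2,177.64 + $1,838.40 + $789.24 + $1,105.92 = $6,437.64
Monthly escrow = $6,437.64 ÷ 12 = $536.47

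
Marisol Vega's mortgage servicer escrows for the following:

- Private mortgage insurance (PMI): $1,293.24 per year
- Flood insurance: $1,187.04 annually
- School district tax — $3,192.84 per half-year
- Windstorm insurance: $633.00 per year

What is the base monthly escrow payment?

Private mortgage insurance (PMI) = $1,293.24
Flood insurance = $1,187.04
School district tax = $3,192.84 × 2 = $6,385.68
Windstorm insurance = $633.00
Annual escrow total = $1,293.24 + $1,187.04 + $6,385.68 + $633.00 = $9,498.96
Per month = $9,498.96 ÷ 12 = $791.58

$791.58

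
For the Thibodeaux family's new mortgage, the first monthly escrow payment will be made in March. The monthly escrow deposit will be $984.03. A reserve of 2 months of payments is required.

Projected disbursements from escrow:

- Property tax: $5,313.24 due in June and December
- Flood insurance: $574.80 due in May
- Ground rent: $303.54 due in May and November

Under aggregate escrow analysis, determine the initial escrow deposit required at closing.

$4,223.52

Cushion = 2 × $984.03 = $1,968.06
Trial balance (start $0, +$984.03 each month, − disbursements):
  Mar: +$984.03 → $984.03
  Apr: +$984.03 → $1,968.06
  May: +$984.03 − $878.34 → $2,073.75
  Jun: +$984.03 − $5,313.24 → -$2,255.46
  Jul: +$984.03 → -$1,271.43
  Aug: +$984.03 → -$287.40
  Sep: +$984.03 → $696.63
  Oct: +$984.03 → $1,680.66
  Nov: +$984.03 − $303.54 → $2,361.15
  Dec: +$984.03 − $5,313.24 → -$1,968.06
  Jan: +$984.03 → -$984.03
  Feb: +$984.03 → $0.00
Lowest trial balance = -$2,255.46 (Jun)
Initial deposit = cushion − low point = $1,968.06 − (-$2,255.46) = $4,223.52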